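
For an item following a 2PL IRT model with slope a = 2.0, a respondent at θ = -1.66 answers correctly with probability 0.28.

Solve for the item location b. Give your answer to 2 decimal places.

-1.19

P(θ) = 1 / (1 + exp(−a(θ − b)))
logit(0.28) = ln(0.28/0.72) = -0.9445
b = θ − logit/(a) = -1.66 − (-0.9445)/2.0000 = -1.1878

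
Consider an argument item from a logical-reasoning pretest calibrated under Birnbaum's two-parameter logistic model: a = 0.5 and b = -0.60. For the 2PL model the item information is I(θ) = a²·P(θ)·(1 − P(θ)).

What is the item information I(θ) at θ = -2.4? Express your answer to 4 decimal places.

P = 1/(1+e^{0.9000}) = 0.2891
P(1−P) = 0.2891 × 0.7109 = 0.2055
I = a² × P(1−P) = 0.5² × 0.2055 = 0.05138

0.0514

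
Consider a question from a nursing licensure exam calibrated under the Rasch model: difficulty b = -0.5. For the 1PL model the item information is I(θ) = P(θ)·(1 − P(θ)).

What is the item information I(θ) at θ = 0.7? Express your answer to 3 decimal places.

P = 1/(1+e^{-1.2000}) = 0.7685
P(1−P) = 0.7685 × 0.2315 = 0.1779
I = P(1−P) = 0.17789

0.178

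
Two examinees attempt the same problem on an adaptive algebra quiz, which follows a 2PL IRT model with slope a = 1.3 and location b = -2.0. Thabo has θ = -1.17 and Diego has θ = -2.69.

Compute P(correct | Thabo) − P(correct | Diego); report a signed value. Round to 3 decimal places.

P(θ) = 1 / (1 + exp(−a(θ − b)))
P(Thabo) = 0.7463  [exponent 1.0790]
P(Diego) = 0.2897  [exponent -0.8970]
Difference = 0.7463 − 0.2897 = 0.4566

0.457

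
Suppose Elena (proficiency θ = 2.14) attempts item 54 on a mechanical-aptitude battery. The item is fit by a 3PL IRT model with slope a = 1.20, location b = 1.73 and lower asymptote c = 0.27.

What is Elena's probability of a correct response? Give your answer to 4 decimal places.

P(θ) = c + (1 − c) · 1 / (1 + exp(−a(θ − b)))
Exponent: 1.20 × (2.14 − 1.73) = 0.4920
1/(1 + e^{-0.4920}) = 0.6206
P = 0.27 + 0.73 × 0.6206 = 0.7230

0.7230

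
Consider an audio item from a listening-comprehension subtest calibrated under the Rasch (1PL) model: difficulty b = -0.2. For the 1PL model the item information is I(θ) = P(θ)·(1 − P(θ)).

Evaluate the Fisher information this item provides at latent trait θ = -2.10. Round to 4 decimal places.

P = 1/(1+e^{1.9000}) = 0.1301
P(1−P) = 0.1301 × 0.8699 = 0.1132
I = P(1−P) = 0.11318

0.1132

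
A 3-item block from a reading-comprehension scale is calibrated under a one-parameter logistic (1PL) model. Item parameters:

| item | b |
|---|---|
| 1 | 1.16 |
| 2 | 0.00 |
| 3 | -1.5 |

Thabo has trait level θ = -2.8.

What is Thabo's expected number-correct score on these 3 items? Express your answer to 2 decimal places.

P(θ) = 1 / (1 + exp(−(θ − b)))
P_1 = 1/(1+e^{3.9600}) = 0.0187
P_2 = 1/(1+e^{2.8000}) = 0.0573
P_3 = 1/(1+e^{1.3000}) = 0.2142
E[score] = 0.0187 + 0.0573 + 0.2142 = 0.2902

0.29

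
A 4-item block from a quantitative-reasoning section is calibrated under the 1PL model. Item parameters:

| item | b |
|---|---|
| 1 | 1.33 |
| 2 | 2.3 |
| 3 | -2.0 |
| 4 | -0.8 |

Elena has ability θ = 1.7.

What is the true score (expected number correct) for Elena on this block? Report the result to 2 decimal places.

2.85

P(θ) = 1 / (1 + exp(−(θ − b)))
P_1 = 1/(1+e^{-0.3700}) = 0.5915
P_2 = 1/(1+e^{0.6000}) = 0.3543
P_3 = 1/(1+e^{-3.7000}) = 0.9759
P_4 = 1/(1+e^{-2.5000}) = 0.9241
E[score] = 0.5915 + 0.3543 + 0.9759 + 0.9241 = 2.8458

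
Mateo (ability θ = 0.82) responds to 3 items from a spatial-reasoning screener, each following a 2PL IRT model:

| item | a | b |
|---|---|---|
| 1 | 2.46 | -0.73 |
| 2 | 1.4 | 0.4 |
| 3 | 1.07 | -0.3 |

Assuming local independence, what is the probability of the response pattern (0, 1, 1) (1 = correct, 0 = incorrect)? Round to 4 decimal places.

P(θ) = 1 / (1 + exp(−a(θ − b)))
P_1 = 1/(1+e^{-3.8130}) = 0.9784
P_2 = 1/(1+e^{-0.5880}) = 0.6429
P_3 = 1/(1+e^{-1.1984}) = 0.7682
L = (1−P_1) × P_2 × P_3 = 0.0216 × 0.6429 × 0.7682 = 0.01067

0.0107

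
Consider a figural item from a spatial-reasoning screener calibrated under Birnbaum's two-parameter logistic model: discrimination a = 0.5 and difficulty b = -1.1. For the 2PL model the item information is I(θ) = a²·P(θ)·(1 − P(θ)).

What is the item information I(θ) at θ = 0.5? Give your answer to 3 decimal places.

0.053

P = 1/(1+e^{-0.8000}) = 0.6900
P(1−P) = 0.6900 × 0.3100 = 0.2139
I = a² × P(1−P) = 0.5² × 0.2139 = 0.05348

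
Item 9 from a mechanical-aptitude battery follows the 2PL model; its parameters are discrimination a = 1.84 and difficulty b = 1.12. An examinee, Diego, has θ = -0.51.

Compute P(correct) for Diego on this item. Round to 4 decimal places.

0.0475

P(θ) = 1 / (1 + exp(−a(θ − b)))
Exponent: 1.84 × (-0.51 − 1.12) = -2.9992
1/(1 + e^{2.9992}) = 0.0475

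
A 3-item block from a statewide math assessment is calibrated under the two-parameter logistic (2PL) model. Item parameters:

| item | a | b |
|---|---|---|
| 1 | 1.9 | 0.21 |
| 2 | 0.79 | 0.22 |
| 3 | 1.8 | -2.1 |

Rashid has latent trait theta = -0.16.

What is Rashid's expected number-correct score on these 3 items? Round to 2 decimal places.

1.73

P(theta) = 1 / (1 + exp(−a(theta − b)))
P_1 = 1/(1+e^{0.7030}) = 0.3311
P_2 = 1/(1+e^{0.3002}) = 0.4255
P_3 = 1/(1+e^{-3.4920}) = 0.9705
E[score] = 0.3311 + 0.4255 + 0.9705 = 1.7271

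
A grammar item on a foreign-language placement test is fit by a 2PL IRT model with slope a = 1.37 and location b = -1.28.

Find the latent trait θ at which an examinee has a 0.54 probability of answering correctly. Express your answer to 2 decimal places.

-1.16

P(θ) = 1 / (1 + exp(−a(θ − b)))
logit = ln(0.5400/0.4600) = 0.1603
θ = b + logit/(a) = -1.28 + 0.1603/1.3700 = -1.1630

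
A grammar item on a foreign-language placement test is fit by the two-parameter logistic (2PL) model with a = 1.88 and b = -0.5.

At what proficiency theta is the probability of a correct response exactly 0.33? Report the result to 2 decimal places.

-0.88

P(theta) = 1 / (1 + exp(−a(theta − b)))
logit = ln(0.3300/0.6700) = -0.7082
theta = b + logit/(a) = -0.5 + (-0.7082)/1.8800 = -0.8767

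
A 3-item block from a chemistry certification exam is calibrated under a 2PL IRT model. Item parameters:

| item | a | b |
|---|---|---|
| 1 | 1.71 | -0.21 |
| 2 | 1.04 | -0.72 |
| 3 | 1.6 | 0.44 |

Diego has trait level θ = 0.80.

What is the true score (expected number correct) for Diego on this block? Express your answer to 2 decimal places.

2.32

P(θ) = 1 / (1 + exp(−a(θ − b)))
P_1 = 1/(1+e^{-1.7271}) = 0.8490
P_2 = 1/(1+e^{-1.5808}) = 0.8293
P_3 = 1/(1+e^{-0.5760}) = 0.6401
E[score] = 0.8490 + 0.8293 + 0.6401 = 2.3185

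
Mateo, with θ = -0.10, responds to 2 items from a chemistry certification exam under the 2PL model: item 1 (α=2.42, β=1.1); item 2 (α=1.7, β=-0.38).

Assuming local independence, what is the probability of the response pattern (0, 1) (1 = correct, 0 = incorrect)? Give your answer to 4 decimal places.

0.5848

P(θ) = 1 / (1 + exp(−α(θ − β)))
P_1 = 1/(1+e^{2.9040}) = 0.0520
P_2 = 1/(1+e^{-0.4760}) = 0.6168
L = (1−P_1) × P_2 = 0.9480 × 0.6168 = 0.58476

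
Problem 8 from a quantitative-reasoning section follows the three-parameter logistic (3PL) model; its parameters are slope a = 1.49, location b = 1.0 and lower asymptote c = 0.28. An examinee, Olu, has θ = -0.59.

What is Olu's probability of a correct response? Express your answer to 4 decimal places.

P(θ) = c + (1 − c) · 1 / (1 + exp(−a(θ − b)))
Exponent: 1.49 × (-0.59 − 1.0) = -2.3691
1/(1 + e^{2.3691}) = 0.0856
P = 0.28 + 0.72 × 0.0856 = 0.3416

0.3416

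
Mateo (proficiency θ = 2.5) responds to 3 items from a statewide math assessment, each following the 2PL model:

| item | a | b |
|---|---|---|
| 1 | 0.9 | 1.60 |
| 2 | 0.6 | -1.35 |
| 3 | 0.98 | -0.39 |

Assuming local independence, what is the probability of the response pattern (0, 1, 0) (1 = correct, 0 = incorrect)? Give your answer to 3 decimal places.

0.016

P(θ) = 1 / (1 + exp(−a(θ − b)))
P_1 = 1/(1+e^{-0.8100}) = 0.6921
P_2 = 1/(1+e^{-2.3100}) = 0.9097
P_3 = 1/(1+e^{-2.8322}) = 0.9444
L = (1−P_1) × P_2 × (1−P_3) = 0.3079 × 0.9097 × 0.0556 = 0.01558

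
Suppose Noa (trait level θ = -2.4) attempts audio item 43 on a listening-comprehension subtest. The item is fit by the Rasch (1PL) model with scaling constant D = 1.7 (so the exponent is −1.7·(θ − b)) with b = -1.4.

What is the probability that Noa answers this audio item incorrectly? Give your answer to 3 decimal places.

P(θ) = 1 / (1 + exp(−D·(θ − b)))
Exponent: 1.7 × (-2.4 − (-1.4)) = -1.7000
1/(1 + e^{1.7000}) = 0.1545
P = 0.1545
P(incorrect) = 1 − 0.1545 = 0.8455

0.846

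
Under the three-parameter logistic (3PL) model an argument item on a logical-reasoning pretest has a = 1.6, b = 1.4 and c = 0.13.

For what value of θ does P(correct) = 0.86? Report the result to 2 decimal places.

P(θ) = c + (1 − c) · 1 / (1 + exp(−a(θ − b)))
Remove guessing floor: (0.86 − 0.13)/(1 − 0.13) = 0.8391
logit = ln(0.8391/0.1609) = 1.6514
θ = b + logit/(a) = 1.4 + 1.6514/1.6000 = 2.4321

2.43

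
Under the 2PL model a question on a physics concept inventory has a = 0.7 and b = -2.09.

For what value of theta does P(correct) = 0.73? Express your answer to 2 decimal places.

-0.67

P(theta) = 1 / (1 + exp(−a(theta − b)))
logit = ln(0.7300/0.2700) = 0.9946
theta = b + logit/(a) = -2.09 + 0.9946/0.7000 = -0.6691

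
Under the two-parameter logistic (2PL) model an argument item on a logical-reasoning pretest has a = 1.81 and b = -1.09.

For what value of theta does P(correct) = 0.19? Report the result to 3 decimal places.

-1.891

P(theta) = 1 / (1 + exp(−a(theta − b)))
logit = ln(0.1900/0.8100) = -1.4500
theta = b + logit/(a) = -1.09 + (-1.4500)/1.8100 = -1.8911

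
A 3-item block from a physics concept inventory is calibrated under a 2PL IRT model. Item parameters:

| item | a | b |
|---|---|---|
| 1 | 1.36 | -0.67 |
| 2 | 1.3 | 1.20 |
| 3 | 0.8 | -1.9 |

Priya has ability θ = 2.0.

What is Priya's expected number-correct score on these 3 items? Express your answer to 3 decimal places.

2.671

P(θ) = 1 / (1 + exp(−a(θ − b)))
P_1 = 1/(1+e^{-3.6312}) = 0.9742
P_2 = 1/(1+e^{-1.0400}) = 0.7389
P_3 = 1/(1+e^{-3.1200}) = 0.9577
E[score] = 0.9742 + 0.7389 + 0.9577 = 2.6708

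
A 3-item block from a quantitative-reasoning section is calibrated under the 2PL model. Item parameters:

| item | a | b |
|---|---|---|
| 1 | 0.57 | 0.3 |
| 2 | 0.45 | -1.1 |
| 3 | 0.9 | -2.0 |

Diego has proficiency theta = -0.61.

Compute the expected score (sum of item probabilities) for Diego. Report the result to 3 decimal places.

1.706

P(theta) = 1 / (1 + exp(−a(theta − b)))
P_1 = 1/(1+e^{0.5187}) = 0.3732
P_2 = 1/(1+e^{-0.2205}) = 0.5549
P_3 = 1/(1+e^{-1.2510}) = 0.7775
E[score] = 0.3732 + 0.5549 + 0.7775 = 1.7055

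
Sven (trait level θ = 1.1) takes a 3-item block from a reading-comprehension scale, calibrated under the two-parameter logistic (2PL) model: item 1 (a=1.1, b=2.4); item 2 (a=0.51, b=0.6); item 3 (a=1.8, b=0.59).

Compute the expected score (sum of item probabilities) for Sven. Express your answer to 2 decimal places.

1.47

P(θ) = 1 / (1 + exp(−a(θ − b)))
P_1 = 1/(1+e^{1.4300}) = 0.1931
P_2 = 1/(1+e^{-0.2550}) = 0.5634
P_3 = 1/(1+e^{-0.9180}) = 0.7146
E[score] = 0.1931 + 0.5634 + 0.7146 = 1.4711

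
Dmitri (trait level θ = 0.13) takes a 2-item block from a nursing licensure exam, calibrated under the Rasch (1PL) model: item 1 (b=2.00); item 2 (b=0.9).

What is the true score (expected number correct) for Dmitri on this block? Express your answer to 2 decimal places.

0.45

P(θ) = 1 / (1 + exp(−(θ − b)))
P_1 = 1/(1+e^{1.8700}) = 0.1335
P_2 = 1/(1+e^{0.7700}) = 0.3165
E[score] = 0.1335 + 0.3165 = 0.4500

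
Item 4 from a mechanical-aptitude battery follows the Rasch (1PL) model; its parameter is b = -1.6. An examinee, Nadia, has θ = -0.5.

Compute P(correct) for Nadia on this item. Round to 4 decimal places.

0.7503

P(θ) = 1 / (1 + exp(−(θ − b)))
Exponent: (-0.5 − (-1.6)) = 1.1000
1/(1 + e^{-1.1000}) = 0.7503
P = 0.7503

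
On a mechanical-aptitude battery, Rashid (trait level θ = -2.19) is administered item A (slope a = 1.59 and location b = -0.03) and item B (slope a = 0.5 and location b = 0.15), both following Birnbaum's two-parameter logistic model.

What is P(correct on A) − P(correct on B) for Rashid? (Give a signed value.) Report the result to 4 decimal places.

-0.2056

P(θ) = 1 / (1 + exp(−a(θ − b)))
P_A = 0.0312
P_B = 0.2369
P_A − P_B = -0.2056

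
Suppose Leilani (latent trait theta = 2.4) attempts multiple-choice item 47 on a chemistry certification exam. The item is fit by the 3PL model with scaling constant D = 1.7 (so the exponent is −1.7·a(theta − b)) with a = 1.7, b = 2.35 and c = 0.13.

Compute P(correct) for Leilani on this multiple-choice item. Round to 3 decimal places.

0.596

P(theta) = c + (1 − c) · 1 / (1 + exp(−D·a(theta − b)))
Exponent: 1.7 × 1.7 × (2.4 − 2.35) = 0.1445
1/(1 + e^{-0.1445}) = 0.5361
P = 0.13 + 0.87 × 0.5361 = 0.5964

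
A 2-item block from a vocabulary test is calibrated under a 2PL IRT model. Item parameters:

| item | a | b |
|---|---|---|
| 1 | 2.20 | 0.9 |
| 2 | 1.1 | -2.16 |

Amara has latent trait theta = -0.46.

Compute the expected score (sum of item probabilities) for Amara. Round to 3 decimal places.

P(theta) = 1 / (1 + exp(−a(theta − b)))
P_1 = 1/(1+e^{2.9920}) = 0.0478
P_2 = 1/(1+e^{-1.8700}) = 0.8665
E[score] = 0.0478 + 0.8665 = 0.9142

0.914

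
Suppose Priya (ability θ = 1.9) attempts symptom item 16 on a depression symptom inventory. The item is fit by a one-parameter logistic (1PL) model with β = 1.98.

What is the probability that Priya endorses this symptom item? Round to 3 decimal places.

P(θ) = 1 / (1 + exp(−(θ − β)))
Exponent: (1.9 − 1.98) = -0.0800
1/(1 + e^{0.0800}) = 0.4800
P = 0.4800

0.480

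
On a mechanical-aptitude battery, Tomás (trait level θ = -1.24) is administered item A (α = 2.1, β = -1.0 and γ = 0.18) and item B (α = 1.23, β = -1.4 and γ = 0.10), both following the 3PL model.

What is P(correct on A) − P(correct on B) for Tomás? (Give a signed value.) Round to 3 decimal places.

P(θ) = γ + (1 − γ) · 1 / (1 + exp(−α(θ − β)))
P_A = 0.4888
P_B = 0.5941
P_A − P_B = -0.1053

-0.105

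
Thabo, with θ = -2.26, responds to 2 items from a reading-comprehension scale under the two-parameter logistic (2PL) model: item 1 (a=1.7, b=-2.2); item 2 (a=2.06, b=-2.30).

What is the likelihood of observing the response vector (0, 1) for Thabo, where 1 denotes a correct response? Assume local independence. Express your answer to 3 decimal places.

P(θ) = 1 / (1 + exp(−a(θ − b)))
P_1 = 1/(1+e^{0.1020}) = 0.4745
P_2 = 1/(1+e^{-0.0824}) = 0.5206
L = (1−P_1) × P_2 = 0.5255 × 0.5206 = 0.27356

0.274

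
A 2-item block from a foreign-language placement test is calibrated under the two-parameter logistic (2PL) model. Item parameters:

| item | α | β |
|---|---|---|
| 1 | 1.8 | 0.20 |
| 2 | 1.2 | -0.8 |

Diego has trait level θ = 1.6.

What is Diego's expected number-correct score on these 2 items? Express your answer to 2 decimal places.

P(θ) = 1 / (1 + exp(−α(θ − β)))
P_1 = 1/(1+e^{-2.5200}) = 0.9255
P_2 = 1/(1+e^{-2.8800}) = 0.9468
E[score] = 0.9255 + 0.9468 = 1.8724

1.87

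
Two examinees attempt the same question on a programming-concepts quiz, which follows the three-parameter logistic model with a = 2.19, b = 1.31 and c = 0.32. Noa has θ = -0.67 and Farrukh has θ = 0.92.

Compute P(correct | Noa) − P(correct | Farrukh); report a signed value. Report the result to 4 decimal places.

-0.1942

P(θ) = c + (1 − c) · 1 / (1 + exp(−a(θ − b)))
P(Noa) = 0.3288  [exponent -4.3362]
P(Farrukh) = 0.5230  [exponent -0.8541]
Difference = 0.3288 − 0.5230 = -0.1942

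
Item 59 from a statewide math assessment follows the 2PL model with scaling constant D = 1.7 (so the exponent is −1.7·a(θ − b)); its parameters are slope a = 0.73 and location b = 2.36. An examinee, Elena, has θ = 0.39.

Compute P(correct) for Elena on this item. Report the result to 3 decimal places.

P(θ) = 1 / (1 + exp(−D·a(θ − b)))
Exponent: 1.7 × 0.73 × (0.39 − 2.36) = -2.4448
1/(1 + e^{2.4448}) = 0.0798
P = 0.0798

0.080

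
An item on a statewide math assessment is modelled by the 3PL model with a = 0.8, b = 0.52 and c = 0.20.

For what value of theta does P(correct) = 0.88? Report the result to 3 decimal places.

P(theta) = c + (1 − c) · 1 / (1 + exp(−a(theta − b)))
Remove guessing floor: (0.88 − 0.20)/(1 − 0.20) = 0.8500
logit = ln(0.8500/0.1500) = 1.7346
theta = b + logit/(a) = 0.52 + 1.7346/0.8000 = 2.6883

2.688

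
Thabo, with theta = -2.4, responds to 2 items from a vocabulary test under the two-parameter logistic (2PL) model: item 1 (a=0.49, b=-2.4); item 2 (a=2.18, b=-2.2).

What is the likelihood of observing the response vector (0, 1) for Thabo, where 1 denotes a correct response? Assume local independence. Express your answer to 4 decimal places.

0.1963

P(theta) = 1 / (1 + exp(−a(theta − b)))
P_1 = 1/(1+e^{0.0000}) = 0.5000
P_2 = 1/(1+e^{0.4360}) = 0.3927
L = (1−P_1) × P_2 = 0.5000 × 0.3927 = 0.19635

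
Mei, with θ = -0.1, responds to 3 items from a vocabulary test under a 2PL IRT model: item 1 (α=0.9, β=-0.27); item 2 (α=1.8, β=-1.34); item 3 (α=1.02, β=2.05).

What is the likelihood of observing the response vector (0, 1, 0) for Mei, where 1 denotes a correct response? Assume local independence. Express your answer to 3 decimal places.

P(θ) = 1 / (1 + exp(−α(θ − β)))
P_1 = 1/(1+e^{-0.1530}) = 0.5382
P_2 = 1/(1+e^{-2.2320}) = 0.9031
P_3 = 1/(1+e^{2.1930}) = 0.1004
L = (1−P_1) × P_2 × (1−P_3) = 0.4618 × 0.9031 × 0.8996 = 0.37520

0.375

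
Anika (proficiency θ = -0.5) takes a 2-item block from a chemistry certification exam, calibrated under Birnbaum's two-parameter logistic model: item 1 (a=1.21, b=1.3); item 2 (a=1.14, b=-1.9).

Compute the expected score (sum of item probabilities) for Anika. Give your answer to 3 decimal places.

0.933

P(θ) = 1 / (1 + exp(−a(θ − b)))
P_1 = 1/(1+e^{2.1780}) = 0.1017
P_2 = 1/(1+e^{-1.5960}) = 0.8315
E[score] = 0.1017 + 0.8315 = 0.9332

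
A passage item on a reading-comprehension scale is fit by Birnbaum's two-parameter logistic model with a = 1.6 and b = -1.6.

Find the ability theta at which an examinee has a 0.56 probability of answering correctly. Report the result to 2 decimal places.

-1.45

P(theta) = 1 / (1 + exp(−a(theta − b)))
logit = ln(0.5600/0.4400) = 0.2412
theta = b + logit/(a) = -1.6 + 0.2412/1.6000 = -1.4493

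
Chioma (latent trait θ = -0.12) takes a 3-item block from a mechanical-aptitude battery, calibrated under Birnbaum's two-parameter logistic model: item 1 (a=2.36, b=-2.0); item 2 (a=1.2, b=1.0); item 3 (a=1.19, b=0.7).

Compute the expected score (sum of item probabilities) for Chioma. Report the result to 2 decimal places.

P(θ) = 1 / (1 + exp(−a(θ − b)))
P_1 = 1/(1+e^{-4.4368}) = 0.9883
P_2 = 1/(1+e^{1.3440}) = 0.2069
P_3 = 1/(1+e^{0.9758}) = 0.2737
E[score] = 0.9883 + 0.2069 + 0.2737 = 1.4689

1.47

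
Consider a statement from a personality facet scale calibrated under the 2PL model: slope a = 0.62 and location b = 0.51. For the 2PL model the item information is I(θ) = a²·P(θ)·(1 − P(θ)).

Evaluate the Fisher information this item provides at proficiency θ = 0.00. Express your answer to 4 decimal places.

0.0937

P = 1/(1+e^{0.3162}) = 0.4216
P(1−P) = 0.4216 × 0.5784 = 0.2439
I = a² × P(1−P) = 0.62² × 0.2439 = 0.09374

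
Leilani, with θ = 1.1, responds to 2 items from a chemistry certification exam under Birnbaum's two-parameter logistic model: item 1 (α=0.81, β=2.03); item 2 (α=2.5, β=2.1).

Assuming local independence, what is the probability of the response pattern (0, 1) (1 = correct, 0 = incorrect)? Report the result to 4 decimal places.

0.0516

P(θ) = 1 / (1 + exp(−α(θ − β)))
P_1 = 1/(1+e^{0.7533}) = 0.3201
P_2 = 1/(1+e^{2.5000}) = 0.0759
L = (1−P_1) × P_2 = 0.6799 × 0.0759 = 0.05158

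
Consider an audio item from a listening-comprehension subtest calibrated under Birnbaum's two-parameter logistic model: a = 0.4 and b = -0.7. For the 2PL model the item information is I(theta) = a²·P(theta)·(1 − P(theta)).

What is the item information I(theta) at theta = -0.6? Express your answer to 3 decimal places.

P = 1/(1+e^{-0.0400}) = 0.5100
P(1−P) = 0.5100 × 0.4900 = 0.2499
I = a² × P(1−P) = 0.4² × 0.2499 = 0.03998

0.040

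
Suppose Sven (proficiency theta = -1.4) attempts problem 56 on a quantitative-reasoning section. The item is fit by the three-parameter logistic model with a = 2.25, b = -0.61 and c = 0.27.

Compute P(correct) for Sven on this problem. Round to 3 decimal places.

0.376

P(theta) = c + (1 − c) · 1 / (1 + exp(−a(theta − b)))
Exponent: 2.25 × (-1.4 − (-0.61)) = -1.7775
1/(1 + e^{1.7775}) = 0.1446
P = 0.27 + 0.73 × 0.1446 = 0.3756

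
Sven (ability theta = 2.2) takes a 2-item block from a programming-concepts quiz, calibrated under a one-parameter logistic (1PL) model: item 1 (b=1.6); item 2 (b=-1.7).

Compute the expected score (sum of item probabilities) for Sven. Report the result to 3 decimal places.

P(theta) = 1 / (1 + exp(−(theta − b)))
P_1 = 1/(1+e^{-0.6000}) = 0.6457
P_2 = 1/(1+e^{-3.9000}) = 0.9802
E[score] = 0.6457 + 0.9802 = 1.6258

1.626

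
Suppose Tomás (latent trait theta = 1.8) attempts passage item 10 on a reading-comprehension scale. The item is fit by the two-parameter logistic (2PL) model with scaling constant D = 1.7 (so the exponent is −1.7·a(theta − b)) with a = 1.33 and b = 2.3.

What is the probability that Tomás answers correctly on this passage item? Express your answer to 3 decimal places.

P(theta) = 1 / (1 + exp(−D·a(theta − b)))
Exponent: 1.7 × 1.33 × (1.8 − 2.3) = -1.1305
1/(1 + e^{1.1305}) = 0.2441
P = 0.2441

0.244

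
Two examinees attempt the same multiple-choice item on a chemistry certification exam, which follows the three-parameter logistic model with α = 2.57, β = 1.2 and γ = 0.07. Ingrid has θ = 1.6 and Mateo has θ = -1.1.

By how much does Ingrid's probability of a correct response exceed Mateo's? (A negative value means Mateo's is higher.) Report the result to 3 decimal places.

P(θ) = γ + (1 − γ) · 1 / (1 + exp(−α(θ − β)))
P(Ingrid) = 0.7550  [exponent 1.0280]
P(Mateo) = 0.0725  [exponent -5.9110]
Difference = 0.7550 − 0.0725 = 0.6825

0.682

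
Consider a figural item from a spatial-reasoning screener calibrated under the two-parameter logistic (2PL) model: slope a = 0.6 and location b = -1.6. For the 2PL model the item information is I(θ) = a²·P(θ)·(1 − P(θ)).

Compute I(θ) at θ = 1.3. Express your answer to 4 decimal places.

0.0457

P = 1/(1+e^{-1.7400}) = 0.8507
P(1−P) = 0.8507 × 0.1493 = 0.1270
I = a² × P(1−P) = 0.6² × 0.1270 = 0.04573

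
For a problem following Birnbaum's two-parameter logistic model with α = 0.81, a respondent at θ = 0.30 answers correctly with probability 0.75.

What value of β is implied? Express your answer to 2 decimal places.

-1.06

P(θ) = 1 / (1 + exp(−α(θ − β)))
logit(0.75) = ln(0.75/0.25) = 1.0986
β = θ − logit/(α) = 0.30 − 1.0986/0.8100 = -1.0563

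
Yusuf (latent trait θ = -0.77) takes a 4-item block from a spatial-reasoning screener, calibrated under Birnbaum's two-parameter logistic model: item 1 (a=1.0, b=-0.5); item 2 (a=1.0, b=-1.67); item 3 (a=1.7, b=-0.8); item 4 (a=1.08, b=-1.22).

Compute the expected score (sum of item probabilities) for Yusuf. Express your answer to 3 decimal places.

2.276

P(θ) = 1 / (1 + exp(−a(θ − b)))
P_1 = 1/(1+e^{0.2700}) = 0.4329
P_2 = 1/(1+e^{-0.9000}) = 0.7109
P_3 = 1/(1+e^{-0.0510}) = 0.5127
P_4 = 1/(1+e^{-0.4860}) = 0.6192
E[score] = 0.4329 + 0.7109 + 0.5127 + 0.6192 = 2.2758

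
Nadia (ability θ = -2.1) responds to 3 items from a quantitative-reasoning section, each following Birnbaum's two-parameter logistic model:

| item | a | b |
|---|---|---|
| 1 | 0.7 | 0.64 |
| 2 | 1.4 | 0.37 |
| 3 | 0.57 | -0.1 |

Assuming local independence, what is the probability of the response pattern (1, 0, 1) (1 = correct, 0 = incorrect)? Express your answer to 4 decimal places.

P(θ) = 1 / (1 + exp(−a(θ − b)))
P_1 = 1/(1+e^{1.9180}) = 0.1281
P_2 = 1/(1+e^{3.4580}) = 0.0305
P_3 = 1/(1+e^{1.1400}) = 0.2423
L = P_1 × (1−P_2) × P_3 = 0.1281 × 0.9695 × 0.2423 = 0.03009

0.0301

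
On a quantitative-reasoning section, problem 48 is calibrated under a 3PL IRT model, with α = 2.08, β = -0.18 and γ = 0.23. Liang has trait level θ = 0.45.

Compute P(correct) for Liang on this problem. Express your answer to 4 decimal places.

P(θ) = γ + (1 − γ) · 1 / (1 + exp(−α(θ − β)))
Exponent: 2.08 × (0.45 − (-0.18)) = 1.3104
1/(1 + e^{-1.3104}) = 0.7876
P = 0.23 + 0.77 × 0.7876 = 0.8364

0.8364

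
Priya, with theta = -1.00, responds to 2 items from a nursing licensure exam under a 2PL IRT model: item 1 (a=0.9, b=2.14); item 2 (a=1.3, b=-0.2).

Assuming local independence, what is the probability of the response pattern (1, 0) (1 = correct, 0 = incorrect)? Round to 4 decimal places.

P(theta) = 1 / (1 + exp(−a(theta − b)))
P_1 = 1/(1+e^{2.8260}) = 0.0559
P_2 = 1/(1+e^{1.0400}) = 0.2611
L = P_1 × (1−P_2) = 0.0559 × 0.7389 = 0.04133

0.0413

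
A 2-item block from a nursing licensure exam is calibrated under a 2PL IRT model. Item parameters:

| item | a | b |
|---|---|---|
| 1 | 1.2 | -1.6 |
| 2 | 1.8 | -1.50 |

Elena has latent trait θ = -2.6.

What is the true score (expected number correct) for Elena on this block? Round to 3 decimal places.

0.353

P(θ) = 1 / (1 + exp(−a(θ − b)))
P_1 = 1/(1+e^{1.2000}) = 0.2315
P_2 = 1/(1+e^{1.9800}) = 0.1213
E[score] = 0.2315 + 0.1213 = 0.3528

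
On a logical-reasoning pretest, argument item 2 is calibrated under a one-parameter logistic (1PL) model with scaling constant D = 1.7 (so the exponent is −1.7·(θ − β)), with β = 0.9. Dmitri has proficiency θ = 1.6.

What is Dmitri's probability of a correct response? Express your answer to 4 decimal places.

P(θ) = 1 / (1 + exp(−D·(θ − β)))
Exponent: 1.7 × (1.6 − 0.9) = 1.1900
1/(1 + e^{-1.1900}) = 0.7667
P = 0.7667

0.7667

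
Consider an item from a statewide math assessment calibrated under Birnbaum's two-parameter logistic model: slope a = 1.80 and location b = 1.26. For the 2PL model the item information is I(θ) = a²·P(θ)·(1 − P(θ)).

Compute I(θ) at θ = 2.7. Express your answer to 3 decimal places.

0.210

P = 1/(1+e^{-2.5920}) = 0.9303
P(1−P) = 0.9303 × 0.0697 = 0.0648
I = a² × P(1−P) = 1.80² × 0.0648 = 0.20996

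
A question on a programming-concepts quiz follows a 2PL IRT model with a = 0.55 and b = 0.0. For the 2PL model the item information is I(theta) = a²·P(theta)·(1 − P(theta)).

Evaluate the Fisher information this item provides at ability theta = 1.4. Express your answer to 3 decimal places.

P = 1/(1+e^{-0.7700}) = 0.6835
P(1−P) = 0.6835 × 0.3165 = 0.2163
I = a² × P(1−P) = 0.55² × 0.2163 = 0.06544

0.065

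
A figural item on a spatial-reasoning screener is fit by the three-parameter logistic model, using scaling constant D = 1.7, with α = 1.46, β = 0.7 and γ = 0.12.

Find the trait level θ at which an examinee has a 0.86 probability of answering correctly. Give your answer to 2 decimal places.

P(θ) = γ + (1 − γ) · 1 / (1 + exp(−D·α(θ − β)))
Remove guessing floor: (0.86 − 0.12)/(1 − 0.12) = 0.8409
logit = ln(0.8409/0.1591) = 1.6650
θ = β + logit/(1.7·α) = 0.7 + 1.6650/2.4820 = 1.3708

1.37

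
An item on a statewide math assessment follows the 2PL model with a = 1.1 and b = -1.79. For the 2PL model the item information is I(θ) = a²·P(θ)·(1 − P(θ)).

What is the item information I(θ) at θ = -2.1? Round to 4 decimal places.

P = 1/(1+e^{0.3410}) = 0.4156
P(1−P) = 0.4156 × 0.5844 = 0.2429
I = a² × P(1−P) = 1.1² × 0.2429 = 0.29387

0.2939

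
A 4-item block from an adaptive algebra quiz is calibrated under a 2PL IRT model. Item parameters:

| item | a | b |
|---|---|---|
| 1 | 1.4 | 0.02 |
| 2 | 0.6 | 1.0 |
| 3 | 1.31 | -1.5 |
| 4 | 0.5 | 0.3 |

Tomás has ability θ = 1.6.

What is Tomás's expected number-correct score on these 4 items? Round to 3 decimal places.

P(θ) = 1 / (1 + exp(−a(θ − b)))
P_1 = 1/(1+e^{-2.2120}) = 0.9013
P_2 = 1/(1+e^{-0.3600}) = 0.5890
P_3 = 1/(1+e^{-4.0610}) = 0.9831
P_4 = 1/(1+e^{-0.6500}) = 0.6570
E[score] = 0.9013 + 0.5890 + 0.9831 + 0.6570 = 3.1304

3.130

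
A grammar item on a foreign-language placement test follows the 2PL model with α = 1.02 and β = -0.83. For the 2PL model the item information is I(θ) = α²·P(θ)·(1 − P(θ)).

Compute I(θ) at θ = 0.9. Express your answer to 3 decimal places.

0.130

P = 1/(1+e^{-1.7646}) = 0.8538
P(1−P) = 0.8538 × 0.1462 = 0.1248
I = α² × P(1−P) = 1.02² × 0.1248 = 0.12988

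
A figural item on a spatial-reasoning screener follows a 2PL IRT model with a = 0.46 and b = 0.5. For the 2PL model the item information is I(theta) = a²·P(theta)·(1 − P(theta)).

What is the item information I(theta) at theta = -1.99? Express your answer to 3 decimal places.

P = 1/(1+e^{1.1454}) = 0.2413
P(1−P) = 0.2413 × 0.7587 = 0.1831
I = a² × P(1−P) = 0.46² × 0.1831 = 0.03874

0.039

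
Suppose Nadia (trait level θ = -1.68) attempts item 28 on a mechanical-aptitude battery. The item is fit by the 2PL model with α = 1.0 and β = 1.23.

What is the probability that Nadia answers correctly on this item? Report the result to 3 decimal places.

P(θ) = 1 / (1 + exp(−α(θ − β)))
Exponent: 1.0 × (-1.68 − 1.23) = -2.9100
1/(1 + e^{2.9100}) = 0.0517

0.052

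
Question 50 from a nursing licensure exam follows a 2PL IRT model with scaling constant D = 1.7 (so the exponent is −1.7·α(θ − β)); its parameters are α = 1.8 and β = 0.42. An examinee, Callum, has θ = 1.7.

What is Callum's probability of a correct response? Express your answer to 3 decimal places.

P(θ) = 1 / (1 + exp(−D·α(θ − β)))
Exponent: 1.7 × 1.8 × (1.7 − 0.42) = 3.9168
1/(1 + e^{-3.9168}) = 0.9805
P = 0.9805

0.980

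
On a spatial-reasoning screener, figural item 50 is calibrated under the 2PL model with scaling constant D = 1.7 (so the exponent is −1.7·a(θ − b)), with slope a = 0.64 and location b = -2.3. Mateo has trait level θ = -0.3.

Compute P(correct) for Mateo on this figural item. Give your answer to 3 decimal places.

P(θ) = 1 / (1 + exp(−D·a(θ − b)))
Exponent: 1.7 × 0.64 × (-0.3 − (-2.3)) = 2.1760
1/(1 + e^{-2.1760}) = 0.8981
P = 0.8981

0.898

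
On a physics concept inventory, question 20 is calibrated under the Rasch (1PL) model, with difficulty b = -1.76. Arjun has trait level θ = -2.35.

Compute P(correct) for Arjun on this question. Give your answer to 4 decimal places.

P(θ) = 1 / (1 + exp(−(θ − b)))
Exponent: (-2.35 − (-1.76)) = -0.5900
1/(1 + e^{0.5900}) = 0.3566
P = 0.3566

0.3566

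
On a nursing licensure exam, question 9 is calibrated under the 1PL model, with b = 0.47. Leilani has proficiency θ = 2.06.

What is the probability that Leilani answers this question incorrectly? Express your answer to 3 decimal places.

P(θ) = 1 / (1 + exp(−(θ − b)))
Exponent: (2.06 − 0.47) = 1.5900
1/(1 + e^{-1.5900}) = 0.8306
P = 0.8306
P(incorrect) = 1 − 0.8306 = 0.1694

0.169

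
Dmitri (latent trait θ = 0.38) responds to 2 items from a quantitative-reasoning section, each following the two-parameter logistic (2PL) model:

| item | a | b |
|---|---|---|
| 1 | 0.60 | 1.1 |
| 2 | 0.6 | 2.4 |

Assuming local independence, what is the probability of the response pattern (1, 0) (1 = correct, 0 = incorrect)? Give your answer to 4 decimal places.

P(θ) = 1 / (1 + exp(−a(θ − b)))
P_1 = 1/(1+e^{0.4320}) = 0.3936
P_2 = 1/(1+e^{1.2120}) = 0.2293
L = P_1 × (1−P_2) = 0.3936 × 0.7707 = 0.30337

0.3034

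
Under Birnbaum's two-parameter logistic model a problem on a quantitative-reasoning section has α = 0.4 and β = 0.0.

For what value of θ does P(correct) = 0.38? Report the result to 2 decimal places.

P(θ) = 1 / (1 + exp(−α(θ − β)))
logit = ln(0.3800/0.6200) = -0.4895
θ = β + logit/(α) = 0.0 + (-0.4895)/0.4000 = -1.2239

-1.22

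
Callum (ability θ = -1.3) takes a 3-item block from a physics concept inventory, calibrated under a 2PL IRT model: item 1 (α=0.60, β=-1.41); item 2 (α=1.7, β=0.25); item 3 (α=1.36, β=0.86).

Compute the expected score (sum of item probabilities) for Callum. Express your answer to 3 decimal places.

P(θ) = 1 / (1 + exp(−α(θ − β)))
P_1 = 1/(1+e^{-0.0660}) = 0.5165
P_2 = 1/(1+e^{2.6350}) = 0.0669
P_3 = 1/(1+e^{2.9376}) = 0.0503
E[score] = 0.5165 + 0.0669 + 0.0503 = 0.6337

0.634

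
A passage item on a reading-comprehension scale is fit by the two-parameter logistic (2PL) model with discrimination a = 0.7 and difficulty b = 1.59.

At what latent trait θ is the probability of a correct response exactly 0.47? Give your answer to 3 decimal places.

1.418

P(θ) = 1 / (1 + exp(−a(θ − b)))
logit = ln(0.4700/0.5300) = -0.1201
θ = b + logit/(a) = 1.59 + (-0.1201)/0.7000 = 1.4184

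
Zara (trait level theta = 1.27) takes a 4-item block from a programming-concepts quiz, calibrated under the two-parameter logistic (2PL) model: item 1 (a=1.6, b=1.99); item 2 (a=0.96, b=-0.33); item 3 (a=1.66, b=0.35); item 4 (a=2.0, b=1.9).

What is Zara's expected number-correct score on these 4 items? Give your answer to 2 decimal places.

2.11

P(theta) = 1 / (1 + exp(−a(theta − b)))
P_1 = 1/(1+e^{1.1520}) = 0.2401
P_2 = 1/(1+e^{-1.5360}) = 0.8229
P_3 = 1/(1+e^{-1.5272}) = 0.8216
P_4 = 1/(1+e^{1.2600}) = 0.2210
E[score] = 0.2401 + 0.8229 + 0.8216 + 0.2210 = 2.1056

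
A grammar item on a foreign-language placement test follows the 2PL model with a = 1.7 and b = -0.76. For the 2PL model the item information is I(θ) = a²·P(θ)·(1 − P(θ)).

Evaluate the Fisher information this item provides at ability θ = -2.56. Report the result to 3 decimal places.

P = 1/(1+e^{3.0600}) = 0.0448
P(1−P) = 0.0448 × 0.9552 = 0.0428
I = a² × P(1−P) = 1.7² × 0.0428 = 0.12364

0.124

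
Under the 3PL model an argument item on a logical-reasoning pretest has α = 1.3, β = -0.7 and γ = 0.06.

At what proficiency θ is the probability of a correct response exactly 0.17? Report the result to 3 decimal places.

P(θ) = γ + (1 − γ) · 1 / (1 + exp(−α(θ − β)))
Remove guessing floor: (0.17 − 0.06)/(1 − 0.06) = 0.1170
logit = ln(0.1170/0.8830) = -2.0209
θ = β + logit/(α) = -0.7 + (-2.0209)/1.3000 = -2.2546

-2.255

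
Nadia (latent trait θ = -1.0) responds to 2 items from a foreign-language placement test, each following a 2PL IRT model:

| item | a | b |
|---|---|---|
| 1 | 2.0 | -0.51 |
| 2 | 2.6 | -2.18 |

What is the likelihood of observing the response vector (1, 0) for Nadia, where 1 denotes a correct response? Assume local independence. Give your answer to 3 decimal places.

0.012

P(θ) = 1 / (1 + exp(−a(θ − b)))
P_1 = 1/(1+e^{0.9800}) = 0.2729
P_2 = 1/(1+e^{-3.0680}) = 0.9556
L = P_1 × (1−P_2) = 0.2729 × 0.0444 = 0.01213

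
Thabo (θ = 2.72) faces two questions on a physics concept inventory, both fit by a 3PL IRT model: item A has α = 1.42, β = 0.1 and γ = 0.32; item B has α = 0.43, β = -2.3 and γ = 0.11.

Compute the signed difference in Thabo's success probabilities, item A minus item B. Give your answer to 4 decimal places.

P(θ) = γ + (1 − γ) · 1 / (1 + exp(−α(θ − β)))
P_A = 0.9839
P_B = 0.9079
P_A − P_B = 0.0761

0.0761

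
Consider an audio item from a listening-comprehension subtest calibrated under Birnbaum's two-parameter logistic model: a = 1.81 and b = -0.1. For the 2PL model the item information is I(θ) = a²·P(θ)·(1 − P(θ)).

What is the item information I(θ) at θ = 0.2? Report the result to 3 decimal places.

0.762

P = 1/(1+e^{-0.5430}) = 0.6325
P(1−P) = 0.6325 × 0.3675 = 0.2324
I = a² × P(1−P) = 1.81² × 0.2324 = 0.76150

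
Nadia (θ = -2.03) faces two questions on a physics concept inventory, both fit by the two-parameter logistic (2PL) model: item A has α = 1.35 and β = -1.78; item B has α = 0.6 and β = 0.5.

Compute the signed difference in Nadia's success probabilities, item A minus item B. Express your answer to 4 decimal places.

P(θ) = 1 / (1 + exp(−α(θ − β)))
P_A = 0.4164
P_B = 0.1798
P_A − P_B = 0.2367

0.2367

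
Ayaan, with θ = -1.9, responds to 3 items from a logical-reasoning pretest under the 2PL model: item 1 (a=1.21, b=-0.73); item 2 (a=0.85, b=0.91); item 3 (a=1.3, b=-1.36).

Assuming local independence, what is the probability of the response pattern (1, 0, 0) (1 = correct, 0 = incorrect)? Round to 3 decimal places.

P(θ) = 1 / (1 + exp(−a(θ − b)))
P_1 = 1/(1+e^{1.4157}) = 0.1953
P_2 = 1/(1+e^{2.3885}) = 0.0841
P_3 = 1/(1+e^{0.7020}) = 0.3314
L = P_1 × (1−P_2) × (1−P_3) = 0.1953 × 0.9159 × 0.6686 = 0.11963

0.120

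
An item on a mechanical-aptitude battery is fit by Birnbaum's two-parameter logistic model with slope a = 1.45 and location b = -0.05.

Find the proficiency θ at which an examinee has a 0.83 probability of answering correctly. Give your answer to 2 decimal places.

1.04

P(θ) = 1 / (1 + exp(−a(θ − b)))
logit = ln(0.8300/0.1700) = 1.5856
θ = b + logit/(a) = -0.05 + 1.5856/1.4500 = 1.0435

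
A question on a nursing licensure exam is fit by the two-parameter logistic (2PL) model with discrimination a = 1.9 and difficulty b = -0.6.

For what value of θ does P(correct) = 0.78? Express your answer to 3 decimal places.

P(θ) = 1 / (1 + exp(−a(θ − b)))
logit = ln(0.7800/0.2200) = 1.2657
θ = b + logit/(a) = -0.6 + 1.2657/1.9000 = 0.0661

0.066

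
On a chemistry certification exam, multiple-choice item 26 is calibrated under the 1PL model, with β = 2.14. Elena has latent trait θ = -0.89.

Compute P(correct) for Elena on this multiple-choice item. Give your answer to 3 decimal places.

P(θ) = 1 / (1 + exp(−(θ − β)))
Exponent: (-0.89 − 2.14) = -3.0300
1/(1 + e^{3.0300}) = 0.0461
P = 0.0461

0.046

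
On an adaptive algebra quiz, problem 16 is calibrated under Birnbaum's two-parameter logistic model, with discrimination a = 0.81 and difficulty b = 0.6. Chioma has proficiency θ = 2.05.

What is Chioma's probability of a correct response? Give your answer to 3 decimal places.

P(θ) = 1 / (1 + exp(−a(θ − b)))
Exponent: 0.81 × (2.05 − 0.6) = 1.1745
1/(1 + e^{-1.1745}) = 0.7640

0.764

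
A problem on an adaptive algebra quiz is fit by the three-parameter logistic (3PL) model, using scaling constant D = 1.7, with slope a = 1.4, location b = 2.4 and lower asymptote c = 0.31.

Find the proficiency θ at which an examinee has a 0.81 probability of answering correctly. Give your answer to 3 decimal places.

2.807

P(θ) = c + (1 − c) · 1 / (1 + exp(−D·a(θ − b)))
Remove guessing floor: (0.81 − 0.31)/(1 − 0.31) = 0.7246
logit = ln(0.7246/0.2754) = 0.9676
θ = b + logit/(1.7·a) = 2.4 + 0.9676/2.3800 = 2.8065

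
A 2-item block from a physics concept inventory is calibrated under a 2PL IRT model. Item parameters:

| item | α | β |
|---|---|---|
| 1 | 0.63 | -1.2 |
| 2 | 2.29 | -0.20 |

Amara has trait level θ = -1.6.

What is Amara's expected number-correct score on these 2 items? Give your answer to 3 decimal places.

0.476

P(θ) = 1 / (1 + exp(−α(θ − β)))
P_1 = 1/(1+e^{0.2520}) = 0.4373
P_2 = 1/(1+e^{3.2060}) = 0.0389
E[score] = 0.4373 + 0.0389 = 0.4763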